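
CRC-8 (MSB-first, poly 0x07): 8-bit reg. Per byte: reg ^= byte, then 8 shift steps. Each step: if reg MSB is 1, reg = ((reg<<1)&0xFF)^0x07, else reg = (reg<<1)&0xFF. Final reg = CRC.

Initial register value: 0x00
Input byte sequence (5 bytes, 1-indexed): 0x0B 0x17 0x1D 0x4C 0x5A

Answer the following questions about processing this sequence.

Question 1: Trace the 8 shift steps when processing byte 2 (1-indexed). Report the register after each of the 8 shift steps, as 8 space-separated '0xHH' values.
After byte 1 (0x0B): reg=0x31
Register before byte 2: 0x31
After XOR with byte 0x17: 0x26

Answer: 0x4C 0x98 0x37 0x6E 0xDC 0xBF 0x79 0xF2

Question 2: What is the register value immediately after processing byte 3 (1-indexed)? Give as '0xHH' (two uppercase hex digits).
After byte 1 (0x0B): reg=0x31
After byte 2 (0x17): reg=0xF2
After byte 3 (0x1D): reg=0x83

Answer: 0x83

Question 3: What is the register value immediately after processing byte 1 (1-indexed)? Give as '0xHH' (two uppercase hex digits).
Answer: 0x31

Derivation:
After byte 1 (0x0B): reg=0x31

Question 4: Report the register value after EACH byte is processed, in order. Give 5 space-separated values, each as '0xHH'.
0x31 0xF2 0x83 0x63 0xAF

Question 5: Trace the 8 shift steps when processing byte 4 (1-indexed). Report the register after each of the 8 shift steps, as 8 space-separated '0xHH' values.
After byte 1 (0x0B): reg=0x31
After byte 2 (0x17): reg=0xF2
After byte 3 (0x1D): reg=0x83
Register before byte 4: 0x83
After XOR with byte 0x4C: 0xCF

Answer: 0x99 0x35 0x6A 0xD4 0xAF 0x59 0xB2 0x63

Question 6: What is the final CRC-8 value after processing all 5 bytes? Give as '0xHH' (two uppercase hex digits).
Answer: 0xAF

Derivation:
After byte 1 (0x0B): reg=0x31
After byte 2 (0x17): reg=0xF2
After byte 3 (0x1D): reg=0x83
After byte 4 (0x4C): reg=0x63
After byte 5 (0x5A): reg=0xAF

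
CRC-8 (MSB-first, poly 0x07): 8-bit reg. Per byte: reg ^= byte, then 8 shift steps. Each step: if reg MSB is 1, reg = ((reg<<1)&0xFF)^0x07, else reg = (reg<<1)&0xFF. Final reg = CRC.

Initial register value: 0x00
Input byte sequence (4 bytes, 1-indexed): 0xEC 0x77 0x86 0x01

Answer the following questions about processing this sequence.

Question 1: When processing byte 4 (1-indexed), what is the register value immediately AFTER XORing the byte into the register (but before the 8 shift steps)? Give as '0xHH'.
Answer: 0x67

Derivation:
Register before byte 4: 0x66
Byte 4: 0x01
0x66 XOR 0x01 = 0x67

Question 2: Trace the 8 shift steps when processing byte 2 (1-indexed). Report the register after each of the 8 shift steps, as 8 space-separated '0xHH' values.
After byte 1 (0xEC): reg=0x8A
Register before byte 2: 0x8A
After XOR with byte 0x77: 0xFD

Answer: 0xFD 0xFD 0xFD 0xFD 0xFD 0xFD 0xFD 0xFD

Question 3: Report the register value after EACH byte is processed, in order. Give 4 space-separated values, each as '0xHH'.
0x8A 0xFD 0x66 0x32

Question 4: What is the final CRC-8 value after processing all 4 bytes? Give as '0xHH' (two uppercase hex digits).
Answer: 0x32

Derivation:
After byte 1 (0xEC): reg=0x8A
After byte 2 (0x77): reg=0xFD
After byte 3 (0x86): reg=0x66
After byte 4 (0x01): reg=0x32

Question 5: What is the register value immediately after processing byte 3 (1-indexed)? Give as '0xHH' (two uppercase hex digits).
Answer: 0x66

Derivation:
After byte 1 (0xEC): reg=0x8A
After byte 2 (0x77): reg=0xFD
After byte 3 (0x86): reg=0x66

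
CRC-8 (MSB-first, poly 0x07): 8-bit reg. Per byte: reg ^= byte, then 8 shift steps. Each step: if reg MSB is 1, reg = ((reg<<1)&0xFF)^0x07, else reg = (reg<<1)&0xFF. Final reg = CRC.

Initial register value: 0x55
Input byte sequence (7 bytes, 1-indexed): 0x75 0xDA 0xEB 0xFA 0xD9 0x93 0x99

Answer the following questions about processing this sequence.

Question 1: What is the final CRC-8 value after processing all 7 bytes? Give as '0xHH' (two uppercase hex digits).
Answer: 0xAE

Derivation:
After byte 1 (0x75): reg=0xE0
After byte 2 (0xDA): reg=0xA6
After byte 3 (0xEB): reg=0xE4
After byte 4 (0xFA): reg=0x5A
After byte 5 (0xD9): reg=0x80
After byte 6 (0x93): reg=0x79
After byte 7 (0x99): reg=0xAE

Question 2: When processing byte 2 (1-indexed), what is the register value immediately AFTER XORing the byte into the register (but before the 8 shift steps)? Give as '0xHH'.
Answer: 0x3A

Derivation:
Register before byte 2: 0xE0
Byte 2: 0xDA
0xE0 XOR 0xDA = 0x3A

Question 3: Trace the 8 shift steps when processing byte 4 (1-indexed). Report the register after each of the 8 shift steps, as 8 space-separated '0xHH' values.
After byte 1 (0x75): reg=0xE0
After byte 2 (0xDA): reg=0xA6
After byte 3 (0xEB): reg=0xE4
Register before byte 4: 0xE4
After XOR with byte 0xFA: 0x1E

Answer: 0x3C 0x78 0xF0 0xE7 0xC9 0x95 0x2D 0x5A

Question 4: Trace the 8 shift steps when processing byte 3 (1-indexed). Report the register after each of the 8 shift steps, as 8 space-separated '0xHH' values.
Answer: 0x9A 0x33 0x66 0xCC 0x9F 0x39 0x72 0xE4

Derivation:
After byte 1 (0x75): reg=0xE0
After byte 2 (0xDA): reg=0xA6
Register before byte 3: 0xA6
After XOR with byte 0xEB: 0x4D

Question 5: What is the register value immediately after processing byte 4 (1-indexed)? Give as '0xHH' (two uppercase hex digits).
Answer: 0x5A

Derivation:
After byte 1 (0x75): reg=0xE0
After byte 2 (0xDA): reg=0xA6
After byte 3 (0xEB): reg=0xE4
After byte 4 (0xFA): reg=0x5A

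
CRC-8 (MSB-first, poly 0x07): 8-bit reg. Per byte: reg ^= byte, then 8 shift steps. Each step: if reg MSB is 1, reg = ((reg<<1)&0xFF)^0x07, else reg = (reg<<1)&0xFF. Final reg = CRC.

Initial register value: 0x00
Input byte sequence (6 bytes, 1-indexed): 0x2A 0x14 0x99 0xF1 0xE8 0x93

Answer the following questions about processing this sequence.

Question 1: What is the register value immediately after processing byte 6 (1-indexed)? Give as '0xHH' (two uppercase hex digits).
Answer: 0x77

Derivation:
After byte 1 (0x2A): reg=0xD6
After byte 2 (0x14): reg=0x40
After byte 3 (0x99): reg=0x01
After byte 4 (0xF1): reg=0xDE
After byte 5 (0xE8): reg=0x82
After byte 6 (0x93): reg=0x77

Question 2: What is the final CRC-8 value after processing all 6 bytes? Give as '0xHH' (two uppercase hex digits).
After byte 1 (0x2A): reg=0xD6
After byte 2 (0x14): reg=0x40
After byte 3 (0x99): reg=0x01
After byte 4 (0xF1): reg=0xDE
After byte 5 (0xE8): reg=0x82
After byte 6 (0x93): reg=0x77

Answer: 0x77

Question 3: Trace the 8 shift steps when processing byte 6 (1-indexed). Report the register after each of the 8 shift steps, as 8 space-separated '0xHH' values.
After byte 1 (0x2A): reg=0xD6
After byte 2 (0x14): reg=0x40
After byte 3 (0x99): reg=0x01
After byte 4 (0xF1): reg=0xDE
After byte 5 (0xE8): reg=0x82
Register before byte 6: 0x82
After XOR with byte 0x93: 0x11

Answer: 0x22 0x44 0x88 0x17 0x2E 0x5C 0xB8 0x77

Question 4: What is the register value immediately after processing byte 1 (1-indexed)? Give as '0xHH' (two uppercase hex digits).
Answer: 0xD6

Derivation:
After byte 1 (0x2A): reg=0xD6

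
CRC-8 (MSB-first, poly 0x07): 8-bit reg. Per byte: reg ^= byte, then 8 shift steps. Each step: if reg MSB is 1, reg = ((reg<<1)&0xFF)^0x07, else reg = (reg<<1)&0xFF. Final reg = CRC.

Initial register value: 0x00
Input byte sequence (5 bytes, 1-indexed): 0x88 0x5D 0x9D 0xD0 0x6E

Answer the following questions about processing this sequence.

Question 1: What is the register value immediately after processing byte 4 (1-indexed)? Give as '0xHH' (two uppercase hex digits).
Answer: 0x02

Derivation:
After byte 1 (0x88): reg=0xB1
After byte 2 (0x5D): reg=0x8A
After byte 3 (0x9D): reg=0x65
After byte 4 (0xD0): reg=0x02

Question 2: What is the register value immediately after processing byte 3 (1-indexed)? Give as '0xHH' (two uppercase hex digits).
After byte 1 (0x88): reg=0xB1
After byte 2 (0x5D): reg=0x8A
After byte 3 (0x9D): reg=0x65

Answer: 0x65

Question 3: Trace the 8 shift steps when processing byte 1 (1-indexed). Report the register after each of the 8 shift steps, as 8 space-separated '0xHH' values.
Answer: 0x17 0x2E 0x5C 0xB8 0x77 0xEE 0xDB 0xB1

Derivation:
Register before byte 1: 0x00
After XOR with byte 0x88: 0x88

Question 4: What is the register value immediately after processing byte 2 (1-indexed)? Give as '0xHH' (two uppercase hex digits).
After byte 1 (0x88): reg=0xB1
After byte 2 (0x5D): reg=0x8A

Answer: 0x8A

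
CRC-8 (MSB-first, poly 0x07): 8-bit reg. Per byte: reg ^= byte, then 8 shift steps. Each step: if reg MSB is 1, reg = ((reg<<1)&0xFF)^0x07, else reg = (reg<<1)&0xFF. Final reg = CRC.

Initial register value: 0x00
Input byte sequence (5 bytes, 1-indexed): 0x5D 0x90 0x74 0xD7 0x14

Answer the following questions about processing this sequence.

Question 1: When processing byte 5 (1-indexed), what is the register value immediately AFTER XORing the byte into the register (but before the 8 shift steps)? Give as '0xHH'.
Register before byte 5: 0x76
Byte 5: 0x14
0x76 XOR 0x14 = 0x62

Answer: 0x62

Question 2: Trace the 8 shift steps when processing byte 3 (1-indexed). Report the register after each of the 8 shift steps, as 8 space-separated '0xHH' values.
After byte 1 (0x5D): reg=0x94
After byte 2 (0x90): reg=0x1C
Register before byte 3: 0x1C
After XOR with byte 0x74: 0x68

Answer: 0xD0 0xA7 0x49 0x92 0x23 0x46 0x8C 0x1F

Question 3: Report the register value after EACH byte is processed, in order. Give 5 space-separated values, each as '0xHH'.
0x94 0x1C 0x1F 0x76 0x29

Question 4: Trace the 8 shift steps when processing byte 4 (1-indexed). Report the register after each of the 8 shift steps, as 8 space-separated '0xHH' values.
After byte 1 (0x5D): reg=0x94
After byte 2 (0x90): reg=0x1C
After byte 3 (0x74): reg=0x1F
Register before byte 4: 0x1F
After XOR with byte 0xD7: 0xC8

Answer: 0x97 0x29 0x52 0xA4 0x4F 0x9E 0x3B 0x76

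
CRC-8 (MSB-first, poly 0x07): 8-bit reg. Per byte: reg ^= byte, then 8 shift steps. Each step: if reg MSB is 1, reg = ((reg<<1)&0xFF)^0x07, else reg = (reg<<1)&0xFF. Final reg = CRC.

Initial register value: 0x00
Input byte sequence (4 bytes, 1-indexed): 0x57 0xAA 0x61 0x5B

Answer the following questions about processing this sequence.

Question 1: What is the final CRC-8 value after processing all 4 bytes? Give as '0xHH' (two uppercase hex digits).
After byte 1 (0x57): reg=0xA2
After byte 2 (0xAA): reg=0x38
After byte 3 (0x61): reg=0x88
After byte 4 (0x5B): reg=0x37

Answer: 0x37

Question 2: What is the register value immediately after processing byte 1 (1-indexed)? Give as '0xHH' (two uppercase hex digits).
Answer: 0xA2

Derivation:
After byte 1 (0x57): reg=0xA2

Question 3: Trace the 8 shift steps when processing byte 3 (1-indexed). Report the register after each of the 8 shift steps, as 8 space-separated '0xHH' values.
After byte 1 (0x57): reg=0xA2
After byte 2 (0xAA): reg=0x38
Register before byte 3: 0x38
After XOR with byte 0x61: 0x59

Answer: 0xB2 0x63 0xC6 0x8B 0x11 0x22 0x44 0x88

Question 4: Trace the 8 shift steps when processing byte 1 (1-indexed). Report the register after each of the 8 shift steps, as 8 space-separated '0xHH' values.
Register before byte 1: 0x00
After XOR with byte 0x57: 0x57

Answer: 0xAE 0x5B 0xB6 0x6B 0xD6 0xAB 0x51 0xA2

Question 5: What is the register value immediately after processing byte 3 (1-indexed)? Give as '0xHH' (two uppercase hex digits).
After byte 1 (0x57): reg=0xA2
After byte 2 (0xAA): reg=0x38
After byte 3 (0x61): reg=0x88

Answer: 0x88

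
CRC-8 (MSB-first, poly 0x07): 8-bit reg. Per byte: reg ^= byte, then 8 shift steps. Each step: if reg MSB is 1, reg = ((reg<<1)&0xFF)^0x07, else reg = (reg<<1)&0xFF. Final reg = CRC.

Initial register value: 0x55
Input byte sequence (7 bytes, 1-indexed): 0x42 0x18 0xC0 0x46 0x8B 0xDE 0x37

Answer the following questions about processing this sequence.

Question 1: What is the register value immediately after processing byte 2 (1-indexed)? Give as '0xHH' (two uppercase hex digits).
After byte 1 (0x42): reg=0x65
After byte 2 (0x18): reg=0x74

Answer: 0x74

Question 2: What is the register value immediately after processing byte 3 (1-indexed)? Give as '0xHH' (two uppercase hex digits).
Answer: 0x05

Derivation:
After byte 1 (0x42): reg=0x65
After byte 2 (0x18): reg=0x74
After byte 3 (0xC0): reg=0x05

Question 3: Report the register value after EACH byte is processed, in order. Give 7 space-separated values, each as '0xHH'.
0x65 0x74 0x05 0xCE 0xDC 0x0E 0xAF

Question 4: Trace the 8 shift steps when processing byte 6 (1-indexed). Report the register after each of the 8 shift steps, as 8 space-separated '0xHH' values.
Answer: 0x04 0x08 0x10 0x20 0x40 0x80 0x07 0x0E

Derivation:
After byte 1 (0x42): reg=0x65
After byte 2 (0x18): reg=0x74
After byte 3 (0xC0): reg=0x05
After byte 4 (0x46): reg=0xCE
After byte 5 (0x8B): reg=0xDC
Register before byte 6: 0xDC
After XOR with byte 0xDE: 0x02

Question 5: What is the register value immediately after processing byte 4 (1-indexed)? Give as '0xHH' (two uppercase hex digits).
After byte 1 (0x42): reg=0x65
After byte 2 (0x18): reg=0x74
After byte 3 (0xC0): reg=0x05
After byte 4 (0x46): reg=0xCE

Answer: 0xCE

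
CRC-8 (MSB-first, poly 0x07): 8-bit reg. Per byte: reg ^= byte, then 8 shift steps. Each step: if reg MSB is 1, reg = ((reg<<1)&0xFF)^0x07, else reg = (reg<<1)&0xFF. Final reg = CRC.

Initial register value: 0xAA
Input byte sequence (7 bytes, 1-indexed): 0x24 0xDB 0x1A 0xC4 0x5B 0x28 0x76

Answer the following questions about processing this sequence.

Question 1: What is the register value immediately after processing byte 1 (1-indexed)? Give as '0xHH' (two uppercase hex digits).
Answer: 0xA3

Derivation:
After byte 1 (0x24): reg=0xA3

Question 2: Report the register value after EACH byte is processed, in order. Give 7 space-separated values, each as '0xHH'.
0xA3 0x6F 0x4C 0xB1 0x98 0x19 0x0A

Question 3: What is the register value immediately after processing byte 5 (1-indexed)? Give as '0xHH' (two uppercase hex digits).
After byte 1 (0x24): reg=0xA3
After byte 2 (0xDB): reg=0x6F
After byte 3 (0x1A): reg=0x4C
After byte 4 (0xC4): reg=0xB1
After byte 5 (0x5B): reg=0x98

Answer: 0x98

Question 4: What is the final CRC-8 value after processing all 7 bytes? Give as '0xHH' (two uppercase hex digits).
Answer: 0x0A

Derivation:
After byte 1 (0x24): reg=0xA3
After byte 2 (0xDB): reg=0x6F
After byte 3 (0x1A): reg=0x4C
After byte 4 (0xC4): reg=0xB1
After byte 5 (0x5B): reg=0x98
After byte 6 (0x28): reg=0x19
After byte 7 (0x76): reg=0x0A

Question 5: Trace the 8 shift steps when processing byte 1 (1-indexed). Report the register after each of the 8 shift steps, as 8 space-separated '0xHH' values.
Register before byte 1: 0xAA
After XOR with byte 0x24: 0x8E

Answer: 0x1B 0x36 0x6C 0xD8 0xB7 0x69 0xD2 0xA3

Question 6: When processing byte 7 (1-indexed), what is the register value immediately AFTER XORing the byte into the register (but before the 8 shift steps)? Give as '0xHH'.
Register before byte 7: 0x19
Byte 7: 0x76
0x19 XOR 0x76 = 0x6F

Answer: 0x6F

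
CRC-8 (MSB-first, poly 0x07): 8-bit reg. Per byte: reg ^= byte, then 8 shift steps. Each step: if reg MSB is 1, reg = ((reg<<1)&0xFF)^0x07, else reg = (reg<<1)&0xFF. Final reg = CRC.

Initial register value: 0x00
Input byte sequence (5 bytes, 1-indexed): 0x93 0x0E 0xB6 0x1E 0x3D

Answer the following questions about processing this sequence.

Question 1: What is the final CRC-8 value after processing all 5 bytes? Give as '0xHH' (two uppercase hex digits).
Answer: 0x62

Derivation:
After byte 1 (0x93): reg=0xF0
After byte 2 (0x0E): reg=0xF4
After byte 3 (0xB6): reg=0xC9
After byte 4 (0x1E): reg=0x2B
After byte 5 (0x3D): reg=0x62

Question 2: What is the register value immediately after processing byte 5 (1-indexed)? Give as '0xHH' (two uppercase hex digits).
Answer: 0x62

Derivation:
After byte 1 (0x93): reg=0xF0
After byte 2 (0x0E): reg=0xF4
After byte 3 (0xB6): reg=0xC9
After byte 4 (0x1E): reg=0x2B
After byte 5 (0x3D): reg=0x62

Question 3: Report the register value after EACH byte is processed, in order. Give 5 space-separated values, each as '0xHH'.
0xF0 0xF4 0xC9 0x2B 0x62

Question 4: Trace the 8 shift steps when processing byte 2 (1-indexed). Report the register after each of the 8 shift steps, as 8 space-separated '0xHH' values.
After byte 1 (0x93): reg=0xF0
Register before byte 2: 0xF0
After XOR with byte 0x0E: 0xFE

Answer: 0xFB 0xF1 0xE5 0xCD 0x9D 0x3D 0x7A 0xF4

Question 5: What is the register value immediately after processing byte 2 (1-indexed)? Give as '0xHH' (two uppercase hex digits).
After byte 1 (0x93): reg=0xF0
After byte 2 (0x0E): reg=0xF4

Answer: 0xF4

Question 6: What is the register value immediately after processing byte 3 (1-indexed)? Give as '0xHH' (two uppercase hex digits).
After byte 1 (0x93): reg=0xF0
After byte 2 (0x0E): reg=0xF4
After byte 3 (0xB6): reg=0xC9

Answer: 0xC9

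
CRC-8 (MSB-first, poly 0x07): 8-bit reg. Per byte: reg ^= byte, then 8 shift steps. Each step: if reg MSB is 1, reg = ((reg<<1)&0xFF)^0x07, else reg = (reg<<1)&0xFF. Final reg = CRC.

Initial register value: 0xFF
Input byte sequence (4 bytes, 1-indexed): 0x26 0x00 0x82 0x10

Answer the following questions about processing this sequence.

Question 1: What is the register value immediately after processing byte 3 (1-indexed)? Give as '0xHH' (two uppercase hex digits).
Answer: 0x92

Derivation:
After byte 1 (0x26): reg=0x01
After byte 2 (0x00): reg=0x07
After byte 3 (0x82): reg=0x92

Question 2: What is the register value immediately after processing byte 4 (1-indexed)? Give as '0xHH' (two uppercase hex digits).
Answer: 0x87

Derivation:
After byte 1 (0x26): reg=0x01
After byte 2 (0x00): reg=0x07
After byte 3 (0x82): reg=0x92
After byte 4 (0x10): reg=0x87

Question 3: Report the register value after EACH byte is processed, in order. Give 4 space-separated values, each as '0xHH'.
0x01 0x07 0x92 0x87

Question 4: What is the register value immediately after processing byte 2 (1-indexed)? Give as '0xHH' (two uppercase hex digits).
After byte 1 (0x26): reg=0x01
After byte 2 (0x00): reg=0x07

Answer: 0x07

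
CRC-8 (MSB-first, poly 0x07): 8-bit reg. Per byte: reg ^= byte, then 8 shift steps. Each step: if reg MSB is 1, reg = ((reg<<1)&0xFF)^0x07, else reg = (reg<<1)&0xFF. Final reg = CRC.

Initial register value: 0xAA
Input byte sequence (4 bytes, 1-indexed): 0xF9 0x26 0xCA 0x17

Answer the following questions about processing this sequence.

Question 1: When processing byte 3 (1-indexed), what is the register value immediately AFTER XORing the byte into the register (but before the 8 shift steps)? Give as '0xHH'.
Register before byte 3: 0xC1
Byte 3: 0xCA
0xC1 XOR 0xCA = 0x0B

Answer: 0x0B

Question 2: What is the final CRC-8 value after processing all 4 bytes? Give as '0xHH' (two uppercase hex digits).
After byte 1 (0xF9): reg=0xBE
After byte 2 (0x26): reg=0xC1
After byte 3 (0xCA): reg=0x31
After byte 4 (0x17): reg=0xF2

Answer: 0xF2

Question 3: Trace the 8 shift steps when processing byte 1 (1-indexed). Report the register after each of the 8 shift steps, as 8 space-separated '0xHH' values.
Register before byte 1: 0xAA
After XOR with byte 0xF9: 0x53

Answer: 0xA6 0x4B 0x96 0x2B 0x56 0xAC 0x5F 0xBE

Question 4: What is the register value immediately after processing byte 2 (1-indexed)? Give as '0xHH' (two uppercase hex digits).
After byte 1 (0xF9): reg=0xBE
After byte 2 (0x26): reg=0xC1

Answer: 0xC1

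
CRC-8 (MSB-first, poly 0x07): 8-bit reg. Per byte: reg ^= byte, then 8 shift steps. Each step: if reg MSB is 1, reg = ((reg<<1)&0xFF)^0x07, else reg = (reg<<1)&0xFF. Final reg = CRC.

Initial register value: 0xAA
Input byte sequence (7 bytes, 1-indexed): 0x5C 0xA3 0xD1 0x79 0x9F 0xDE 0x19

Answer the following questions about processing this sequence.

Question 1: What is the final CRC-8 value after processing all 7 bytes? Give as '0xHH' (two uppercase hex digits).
After byte 1 (0x5C): reg=0xCC
After byte 2 (0xA3): reg=0x0A
After byte 3 (0xD1): reg=0x0F
After byte 4 (0x79): reg=0x45
After byte 5 (0x9F): reg=0x08
After byte 6 (0xDE): reg=0x2C
After byte 7 (0x19): reg=0x8B

Answer: 0x8B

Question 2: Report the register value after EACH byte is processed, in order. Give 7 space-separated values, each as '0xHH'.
0xCC 0x0A 0x0F 0x45 0x08 0x2C 0x8B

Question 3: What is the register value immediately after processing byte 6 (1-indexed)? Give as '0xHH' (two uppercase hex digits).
After byte 1 (0x5C): reg=0xCC
After byte 2 (0xA3): reg=0x0A
After byte 3 (0xD1): reg=0x0F
After byte 4 (0x79): reg=0x45
After byte 5 (0x9F): reg=0x08
After byte 6 (0xDE): reg=0x2C

Answer: 0x2C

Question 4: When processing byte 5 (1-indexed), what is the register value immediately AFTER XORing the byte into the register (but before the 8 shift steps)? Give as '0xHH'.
Answer: 0xDA

Derivation:
Register before byte 5: 0x45
Byte 5: 0x9F
0x45 XOR 0x9F = 0xDA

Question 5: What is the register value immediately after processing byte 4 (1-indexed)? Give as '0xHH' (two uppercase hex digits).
After byte 1 (0x5C): reg=0xCC
After byte 2 (0xA3): reg=0x0A
After byte 3 (0xD1): reg=0x0F
After byte 4 (0x79): reg=0x45

Answer: 0x45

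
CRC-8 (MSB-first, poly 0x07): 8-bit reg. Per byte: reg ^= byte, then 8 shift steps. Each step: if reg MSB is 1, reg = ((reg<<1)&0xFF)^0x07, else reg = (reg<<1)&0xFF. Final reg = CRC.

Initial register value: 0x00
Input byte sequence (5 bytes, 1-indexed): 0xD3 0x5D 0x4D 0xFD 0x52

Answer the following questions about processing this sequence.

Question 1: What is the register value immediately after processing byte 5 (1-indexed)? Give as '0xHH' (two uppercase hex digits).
After byte 1 (0xD3): reg=0x37
After byte 2 (0x5D): reg=0x11
After byte 3 (0x4D): reg=0x93
After byte 4 (0xFD): reg=0x0D
After byte 5 (0x52): reg=0x9A

Answer: 0x9A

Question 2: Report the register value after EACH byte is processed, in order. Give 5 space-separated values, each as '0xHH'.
0x37 0x11 0x93 0x0D 0x9A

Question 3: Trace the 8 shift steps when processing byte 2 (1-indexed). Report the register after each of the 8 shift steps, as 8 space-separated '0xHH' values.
After byte 1 (0xD3): reg=0x37
Register before byte 2: 0x37
After XOR with byte 0x5D: 0x6A

Answer: 0xD4 0xAF 0x59 0xB2 0x63 0xC6 0x8B 0x11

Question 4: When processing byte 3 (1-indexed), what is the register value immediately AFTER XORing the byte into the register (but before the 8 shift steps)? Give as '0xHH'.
Register before byte 3: 0x11
Byte 3: 0x4D
0x11 XOR 0x4D = 0x5C

Answer: 0x5C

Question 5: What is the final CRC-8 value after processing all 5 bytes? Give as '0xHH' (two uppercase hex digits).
After byte 1 (0xD3): reg=0x37
After byte 2 (0x5D): reg=0x11
After byte 3 (0x4D): reg=0x93
After byte 4 (0xFD): reg=0x0D
After byte 5 (0x52): reg=0x9A

Answer: 0x9A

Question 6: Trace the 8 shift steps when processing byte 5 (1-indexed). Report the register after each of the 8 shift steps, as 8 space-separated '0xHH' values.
After byte 1 (0xD3): reg=0x37
After byte 2 (0x5D): reg=0x11
After byte 3 (0x4D): reg=0x93
After byte 4 (0xFD): reg=0x0D
Register before byte 5: 0x0D
After XOR with byte 0x52: 0x5F

Answer: 0xBE 0x7B 0xF6 0xEB 0xD1 0xA5 0x4D 0x9A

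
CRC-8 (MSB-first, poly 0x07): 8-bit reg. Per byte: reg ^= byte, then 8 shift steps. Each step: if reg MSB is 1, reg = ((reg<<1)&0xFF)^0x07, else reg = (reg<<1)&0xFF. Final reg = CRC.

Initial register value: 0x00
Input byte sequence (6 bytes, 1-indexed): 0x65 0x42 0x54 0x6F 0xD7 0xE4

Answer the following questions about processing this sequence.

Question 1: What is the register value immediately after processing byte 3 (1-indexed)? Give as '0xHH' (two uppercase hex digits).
After byte 1 (0x65): reg=0x3C
After byte 2 (0x42): reg=0x7D
After byte 3 (0x54): reg=0xDF

Answer: 0xDF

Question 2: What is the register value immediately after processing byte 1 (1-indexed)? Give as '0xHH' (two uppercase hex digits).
Answer: 0x3C

Derivation:
After byte 1 (0x65): reg=0x3C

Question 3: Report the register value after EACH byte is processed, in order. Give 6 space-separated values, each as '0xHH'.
0x3C 0x7D 0xDF 0x19 0x64 0x89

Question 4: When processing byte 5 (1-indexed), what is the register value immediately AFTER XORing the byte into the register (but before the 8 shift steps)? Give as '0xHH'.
Register before byte 5: 0x19
Byte 5: 0xD7
0x19 XOR 0xD7 = 0xCE

Answer: 0xCE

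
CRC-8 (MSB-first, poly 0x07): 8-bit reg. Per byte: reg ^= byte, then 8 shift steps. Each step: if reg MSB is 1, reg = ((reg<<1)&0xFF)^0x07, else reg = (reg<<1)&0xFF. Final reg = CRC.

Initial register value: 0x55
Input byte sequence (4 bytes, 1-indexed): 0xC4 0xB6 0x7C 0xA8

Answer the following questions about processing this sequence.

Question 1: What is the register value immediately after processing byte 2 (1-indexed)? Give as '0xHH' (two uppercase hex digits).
After byte 1 (0xC4): reg=0xFE
After byte 2 (0xB6): reg=0xFF

Answer: 0xFF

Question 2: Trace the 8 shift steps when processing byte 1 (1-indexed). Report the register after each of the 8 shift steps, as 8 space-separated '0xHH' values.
Register before byte 1: 0x55
After XOR with byte 0xC4: 0x91

Answer: 0x25 0x4A 0x94 0x2F 0x5E 0xBC 0x7F 0xFE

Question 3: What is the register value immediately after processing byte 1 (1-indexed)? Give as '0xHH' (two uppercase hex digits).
Answer: 0xFE

Derivation:
After byte 1 (0xC4): reg=0xFE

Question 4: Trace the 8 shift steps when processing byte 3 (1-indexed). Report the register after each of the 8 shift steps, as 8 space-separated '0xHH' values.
After byte 1 (0xC4): reg=0xFE
After byte 2 (0xB6): reg=0xFF
Register before byte 3: 0xFF
After XOR with byte 0x7C: 0x83

Answer: 0x01 0x02 0x04 0x08 0x10 0x20 0x40 0x80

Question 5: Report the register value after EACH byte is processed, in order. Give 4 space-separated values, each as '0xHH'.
0xFE 0xFF 0x80 0xD8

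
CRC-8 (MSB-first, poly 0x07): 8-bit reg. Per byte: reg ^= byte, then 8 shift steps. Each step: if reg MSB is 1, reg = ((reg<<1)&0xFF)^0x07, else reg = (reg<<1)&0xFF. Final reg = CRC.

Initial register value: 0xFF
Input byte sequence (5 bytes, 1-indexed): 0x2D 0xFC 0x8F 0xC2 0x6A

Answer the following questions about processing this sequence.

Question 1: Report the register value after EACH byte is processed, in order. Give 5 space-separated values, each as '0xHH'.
0x30 0x6A 0xB5 0x42 0xD8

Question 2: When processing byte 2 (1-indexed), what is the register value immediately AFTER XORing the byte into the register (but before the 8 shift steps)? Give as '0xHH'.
Register before byte 2: 0x30
Byte 2: 0xFC
0x30 XOR 0xFC = 0xCC

Answer: 0xCC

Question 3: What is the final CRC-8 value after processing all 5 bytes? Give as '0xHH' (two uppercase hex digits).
Answer: 0xD8

Derivation:
After byte 1 (0x2D): reg=0x30
After byte 2 (0xFC): reg=0x6A
After byte 3 (0x8F): reg=0xB5
After byte 4 (0xC2): reg=0x42
After byte 5 (0x6A): reg=0xD8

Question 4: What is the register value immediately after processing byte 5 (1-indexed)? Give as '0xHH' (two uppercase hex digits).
Answer: 0xD8

Derivation:
After byte 1 (0x2D): reg=0x30
After byte 2 (0xFC): reg=0x6A
After byte 3 (0x8F): reg=0xB5
After byte 4 (0xC2): reg=0x42
After byte 5 (0x6A): reg=0xD8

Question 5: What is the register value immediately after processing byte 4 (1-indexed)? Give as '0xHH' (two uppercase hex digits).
Answer: 0x42

Derivation:
After byte 1 (0x2D): reg=0x30
After byte 2 (0xFC): reg=0x6A
After byte 3 (0x8F): reg=0xB5
After byte 4 (0xC2): reg=0x42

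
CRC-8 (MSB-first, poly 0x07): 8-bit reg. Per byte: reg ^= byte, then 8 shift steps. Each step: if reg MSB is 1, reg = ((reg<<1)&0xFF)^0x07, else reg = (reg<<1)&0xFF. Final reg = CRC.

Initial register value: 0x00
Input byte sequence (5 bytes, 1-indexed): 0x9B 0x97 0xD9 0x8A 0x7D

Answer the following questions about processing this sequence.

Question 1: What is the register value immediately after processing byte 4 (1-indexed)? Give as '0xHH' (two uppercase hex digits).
Answer: 0xDB

Derivation:
After byte 1 (0x9B): reg=0xC8
After byte 2 (0x97): reg=0x9A
After byte 3 (0xD9): reg=0xCE
After byte 4 (0x8A): reg=0xDB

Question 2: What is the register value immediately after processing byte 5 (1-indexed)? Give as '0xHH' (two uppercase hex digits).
Answer: 0x7B

Derivation:
After byte 1 (0x9B): reg=0xC8
After byte 2 (0x97): reg=0x9A
After byte 3 (0xD9): reg=0xCE
After byte 4 (0x8A): reg=0xDB
After byte 5 (0x7D): reg=0x7B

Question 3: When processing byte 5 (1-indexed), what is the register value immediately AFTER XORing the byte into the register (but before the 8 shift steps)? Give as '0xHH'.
Register before byte 5: 0xDB
Byte 5: 0x7D
0xDB XOR 0x7D = 0xA6

Answer: 0xA6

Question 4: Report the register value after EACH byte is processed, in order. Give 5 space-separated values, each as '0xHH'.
0xC8 0x9A 0xCE 0xDB 0x7B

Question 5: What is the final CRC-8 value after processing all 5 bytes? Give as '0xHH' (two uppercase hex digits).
Answer: 0x7B

Derivation:
After byte 1 (0x9B): reg=0xC8
After byte 2 (0x97): reg=0x9A
After byte 3 (0xD9): reg=0xCE
After byte 4 (0x8A): reg=0xDB
After byte 5 (0x7D): reg=0x7B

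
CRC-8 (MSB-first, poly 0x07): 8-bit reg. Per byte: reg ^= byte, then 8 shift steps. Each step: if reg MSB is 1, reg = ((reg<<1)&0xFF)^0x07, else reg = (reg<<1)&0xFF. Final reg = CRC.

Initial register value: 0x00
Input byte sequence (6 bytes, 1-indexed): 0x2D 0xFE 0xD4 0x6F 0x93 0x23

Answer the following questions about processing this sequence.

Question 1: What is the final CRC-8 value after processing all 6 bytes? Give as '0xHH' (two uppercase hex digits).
Answer: 0x82

Derivation:
After byte 1 (0x2D): reg=0xC3
After byte 2 (0xFE): reg=0xB3
After byte 3 (0xD4): reg=0x32
After byte 4 (0x6F): reg=0x94
After byte 5 (0x93): reg=0x15
After byte 6 (0x23): reg=0x82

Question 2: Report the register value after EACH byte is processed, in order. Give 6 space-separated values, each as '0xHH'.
0xC3 0xB3 0x32 0x94 0x15 0x82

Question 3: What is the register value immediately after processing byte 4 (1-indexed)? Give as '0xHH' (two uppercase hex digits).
After byte 1 (0x2D): reg=0xC3
After byte 2 (0xFE): reg=0xB3
After byte 3 (0xD4): reg=0x32
After byte 4 (0x6F): reg=0x94

Answer: 0x94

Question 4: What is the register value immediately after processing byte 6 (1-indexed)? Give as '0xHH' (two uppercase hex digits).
Answer: 0x82

Derivation:
After byte 1 (0x2D): reg=0xC3
After byte 2 (0xFE): reg=0xB3
After byte 3 (0xD4): reg=0x32
After byte 4 (0x6F): reg=0x94
After byte 5 (0x93): reg=0x15
After byte 6 (0x23): reg=0x82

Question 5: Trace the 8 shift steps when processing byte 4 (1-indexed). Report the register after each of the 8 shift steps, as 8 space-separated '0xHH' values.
After byte 1 (0x2D): reg=0xC3
After byte 2 (0xFE): reg=0xB3
After byte 3 (0xD4): reg=0x32
Register before byte 4: 0x32
After XOR with byte 0x6F: 0x5D

Answer: 0xBA 0x73 0xE6 0xCB 0x91 0x25 0x4A 0x94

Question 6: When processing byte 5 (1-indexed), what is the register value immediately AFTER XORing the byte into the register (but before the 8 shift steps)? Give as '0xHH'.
Answer: 0x07

Derivation:
Register before byte 5: 0x94
Byte 5: 0x93
0x94 XOR 0x93 = 0x07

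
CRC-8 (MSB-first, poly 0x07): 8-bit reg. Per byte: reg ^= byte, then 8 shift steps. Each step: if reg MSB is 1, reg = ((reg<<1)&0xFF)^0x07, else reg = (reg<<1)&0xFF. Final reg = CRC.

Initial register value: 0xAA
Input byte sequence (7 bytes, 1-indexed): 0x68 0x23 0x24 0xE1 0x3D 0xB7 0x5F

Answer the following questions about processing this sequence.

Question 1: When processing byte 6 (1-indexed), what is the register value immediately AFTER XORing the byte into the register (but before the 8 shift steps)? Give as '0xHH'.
Register before byte 6: 0x62
Byte 6: 0xB7
0x62 XOR 0xB7 = 0xD5

Answer: 0xD5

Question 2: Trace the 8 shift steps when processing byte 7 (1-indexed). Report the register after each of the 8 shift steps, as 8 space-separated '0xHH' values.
After byte 1 (0x68): reg=0x40
After byte 2 (0x23): reg=0x2E
After byte 3 (0x24): reg=0x36
After byte 4 (0xE1): reg=0x2B
After byte 5 (0x3D): reg=0x62
After byte 6 (0xB7): reg=0x25
Register before byte 7: 0x25
After XOR with byte 0x5F: 0x7A

Answer: 0xF4 0xEF 0xD9 0xB5 0x6D 0xDA 0xB3 0x61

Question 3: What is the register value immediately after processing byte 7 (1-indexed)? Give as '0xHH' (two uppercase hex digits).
After byte 1 (0x68): reg=0x40
After byte 2 (0x23): reg=0x2E
After byte 3 (0x24): reg=0x36
After byte 4 (0xE1): reg=0x2B
After byte 5 (0x3D): reg=0x62
After byte 6 (0xB7): reg=0x25
After byte 7 (0x5F): reg=0x61

Answer: 0x61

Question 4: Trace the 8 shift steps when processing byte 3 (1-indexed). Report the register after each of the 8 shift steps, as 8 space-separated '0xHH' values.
After byte 1 (0x68): reg=0x40
After byte 2 (0x23): reg=0x2E
Register before byte 3: 0x2E
After XOR with byte 0x24: 0x0A

Answer: 0x14 0x28 0x50 0xA0 0x47 0x8E 0x1B 0x36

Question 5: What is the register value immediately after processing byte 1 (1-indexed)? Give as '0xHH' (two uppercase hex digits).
Answer: 0x40

Derivation:
After byte 1 (0x68): reg=0x40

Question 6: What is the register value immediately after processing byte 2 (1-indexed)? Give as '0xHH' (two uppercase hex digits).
Answer: 0x2E

Derivation:
After byte 1 (0x68): reg=0x40
After byte 2 (0x23): reg=0x2E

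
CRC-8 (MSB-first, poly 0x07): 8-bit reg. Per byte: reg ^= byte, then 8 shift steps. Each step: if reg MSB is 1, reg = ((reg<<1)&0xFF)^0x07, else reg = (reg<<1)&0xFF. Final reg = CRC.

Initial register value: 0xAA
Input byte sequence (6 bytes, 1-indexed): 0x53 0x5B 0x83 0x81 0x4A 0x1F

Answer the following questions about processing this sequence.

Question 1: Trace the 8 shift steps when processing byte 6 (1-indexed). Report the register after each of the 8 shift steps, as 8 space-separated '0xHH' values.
Answer: 0xF9 0xF5 0xED 0xDD 0xBD 0x7D 0xFA 0xF3

Derivation:
After byte 1 (0x53): reg=0xE1
After byte 2 (0x5B): reg=0x2F
After byte 3 (0x83): reg=0x4D
After byte 4 (0x81): reg=0x6A
After byte 5 (0x4A): reg=0xE0
Register before byte 6: 0xE0
After XOR with byte 0x1F: 0xFF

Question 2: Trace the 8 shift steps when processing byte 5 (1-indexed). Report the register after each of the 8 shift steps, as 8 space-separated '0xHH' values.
After byte 1 (0x53): reg=0xE1
After byte 2 (0x5B): reg=0x2F
After byte 3 (0x83): reg=0x4D
After byte 4 (0x81): reg=0x6A
Register before byte 5: 0x6A
After XOR with byte 0x4A: 0x20

Answer: 0x40 0x80 0x07 0x0E 0x1C 0x38 0x70 0xE0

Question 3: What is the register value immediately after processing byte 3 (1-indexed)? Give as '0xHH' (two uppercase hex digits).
Answer: 0x4D

Derivation:
After byte 1 (0x53): reg=0xE1
After byte 2 (0x5B): reg=0x2F
After byte 3 (0x83): reg=0x4D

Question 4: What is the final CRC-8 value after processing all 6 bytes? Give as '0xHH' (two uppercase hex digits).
After byte 1 (0x53): reg=0xE1
After byte 2 (0x5B): reg=0x2F
After byte 3 (0x83): reg=0x4D
After byte 4 (0x81): reg=0x6A
After byte 5 (0x4A): reg=0xE0
After byte 6 (0x1F): reg=0xF3

Answer: 0xF3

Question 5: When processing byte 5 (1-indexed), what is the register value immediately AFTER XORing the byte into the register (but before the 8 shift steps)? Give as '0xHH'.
Register before byte 5: 0x6A
Byte 5: 0x4A
0x6A XOR 0x4A = 0x20

Answer: 0x20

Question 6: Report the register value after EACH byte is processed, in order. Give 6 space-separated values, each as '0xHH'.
0xE1 0x2F 0x4D 0x6A 0xE0 0xF3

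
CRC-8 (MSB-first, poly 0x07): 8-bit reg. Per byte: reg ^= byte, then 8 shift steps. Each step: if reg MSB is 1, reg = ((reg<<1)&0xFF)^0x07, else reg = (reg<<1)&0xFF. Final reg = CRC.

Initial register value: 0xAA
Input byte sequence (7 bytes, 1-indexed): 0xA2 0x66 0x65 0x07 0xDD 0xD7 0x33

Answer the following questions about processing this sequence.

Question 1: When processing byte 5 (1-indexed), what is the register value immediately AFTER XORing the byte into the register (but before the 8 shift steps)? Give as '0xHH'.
Answer: 0x74

Derivation:
Register before byte 5: 0xA9
Byte 5: 0xDD
0xA9 XOR 0xDD = 0x74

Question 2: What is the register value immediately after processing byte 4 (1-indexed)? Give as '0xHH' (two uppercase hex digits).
Answer: 0xA9

Derivation:
After byte 1 (0xA2): reg=0x38
After byte 2 (0x66): reg=0x9D
After byte 3 (0x65): reg=0xE6
After byte 4 (0x07): reg=0xA9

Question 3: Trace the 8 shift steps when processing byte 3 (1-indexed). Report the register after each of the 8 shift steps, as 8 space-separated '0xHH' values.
Answer: 0xF7 0xE9 0xD5 0xAD 0x5D 0xBA 0x73 0xE6

Derivation:
After byte 1 (0xA2): reg=0x38
After byte 2 (0x66): reg=0x9D
Register before byte 3: 0x9D
After XOR with byte 0x65: 0xF8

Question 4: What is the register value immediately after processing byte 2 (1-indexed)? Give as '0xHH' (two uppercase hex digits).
Answer: 0x9D

Derivation:
After byte 1 (0xA2): reg=0x38
After byte 2 (0x66): reg=0x9D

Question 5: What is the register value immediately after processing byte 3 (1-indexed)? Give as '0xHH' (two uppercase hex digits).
After byte 1 (0xA2): reg=0x38
After byte 2 (0x66): reg=0x9D
After byte 3 (0x65): reg=0xE6

Answer: 0xE6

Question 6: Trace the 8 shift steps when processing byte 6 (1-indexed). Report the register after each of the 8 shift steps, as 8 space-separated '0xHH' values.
Answer: 0x3F 0x7E 0xFC 0xFF 0xF9 0xF5 0xED 0xDD

Derivation:
After byte 1 (0xA2): reg=0x38
After byte 2 (0x66): reg=0x9D
After byte 3 (0x65): reg=0xE6
After byte 4 (0x07): reg=0xA9
After byte 5 (0xDD): reg=0x4B
Register before byte 6: 0x4B
After XOR with byte 0xD7: 0x9C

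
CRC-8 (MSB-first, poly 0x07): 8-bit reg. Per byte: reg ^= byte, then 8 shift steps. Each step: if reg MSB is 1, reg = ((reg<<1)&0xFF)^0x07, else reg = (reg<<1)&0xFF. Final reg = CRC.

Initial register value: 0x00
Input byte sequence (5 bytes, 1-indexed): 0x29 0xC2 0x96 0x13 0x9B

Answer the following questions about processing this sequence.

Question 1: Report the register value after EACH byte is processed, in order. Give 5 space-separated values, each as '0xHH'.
0xDF 0x53 0x55 0xD5 0xED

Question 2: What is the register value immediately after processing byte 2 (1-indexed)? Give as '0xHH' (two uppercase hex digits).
Answer: 0x53

Derivation:
After byte 1 (0x29): reg=0xDF
After byte 2 (0xC2): reg=0x53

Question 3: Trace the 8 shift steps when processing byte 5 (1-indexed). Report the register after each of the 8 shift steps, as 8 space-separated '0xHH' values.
Answer: 0x9C 0x3F 0x7E 0xFC 0xFF 0xF9 0xF5 0xED

Derivation:
After byte 1 (0x29): reg=0xDF
After byte 2 (0xC2): reg=0x53
After byte 3 (0x96): reg=0x55
After byte 4 (0x13): reg=0xD5
Register before byte 5: 0xD5
After XOR with byte 0x9B: 0x4E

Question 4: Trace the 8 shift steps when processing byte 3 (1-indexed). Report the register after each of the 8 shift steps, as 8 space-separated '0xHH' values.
After byte 1 (0x29): reg=0xDF
After byte 2 (0xC2): reg=0x53
Register before byte 3: 0x53
After XOR with byte 0x96: 0xC5

Answer: 0x8D 0x1D 0x3A 0x74 0xE8 0xD7 0xA9 0x55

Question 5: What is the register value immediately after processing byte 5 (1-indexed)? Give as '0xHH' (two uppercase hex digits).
After byte 1 (0x29): reg=0xDF
After byte 2 (0xC2): reg=0x53
After byte 3 (0x96): reg=0x55
After byte 4 (0x13): reg=0xD5
After byte 5 (0x9B): reg=0xED

Answer: 0xED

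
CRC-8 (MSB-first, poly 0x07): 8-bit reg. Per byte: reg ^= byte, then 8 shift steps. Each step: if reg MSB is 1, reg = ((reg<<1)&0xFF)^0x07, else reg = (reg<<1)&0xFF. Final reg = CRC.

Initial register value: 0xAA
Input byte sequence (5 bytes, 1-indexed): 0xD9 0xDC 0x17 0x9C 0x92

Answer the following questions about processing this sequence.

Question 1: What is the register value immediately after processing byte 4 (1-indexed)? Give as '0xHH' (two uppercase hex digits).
After byte 1 (0xD9): reg=0x5E
After byte 2 (0xDC): reg=0x87
After byte 3 (0x17): reg=0xF9
After byte 4 (0x9C): reg=0x3C

Answer: 0x3C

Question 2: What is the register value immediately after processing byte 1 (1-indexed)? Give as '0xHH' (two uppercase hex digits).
Answer: 0x5E

Derivation:
After byte 1 (0xD9): reg=0x5E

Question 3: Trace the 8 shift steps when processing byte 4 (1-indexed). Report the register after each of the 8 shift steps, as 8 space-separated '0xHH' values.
After byte 1 (0xD9): reg=0x5E
After byte 2 (0xDC): reg=0x87
After byte 3 (0x17): reg=0xF9
Register before byte 4: 0xF9
After XOR with byte 0x9C: 0x65

Answer: 0xCA 0x93 0x21 0x42 0x84 0x0F 0x1E 0x3C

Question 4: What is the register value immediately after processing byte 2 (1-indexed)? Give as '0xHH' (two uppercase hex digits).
Answer: 0x87

Derivation:
After byte 1 (0xD9): reg=0x5E
After byte 2 (0xDC): reg=0x87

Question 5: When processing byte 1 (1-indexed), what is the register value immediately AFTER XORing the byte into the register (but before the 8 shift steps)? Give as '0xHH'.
Register before byte 1: 0xAA
Byte 1: 0xD9
0xAA XOR 0xD9 = 0x73

Answer: 0x73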